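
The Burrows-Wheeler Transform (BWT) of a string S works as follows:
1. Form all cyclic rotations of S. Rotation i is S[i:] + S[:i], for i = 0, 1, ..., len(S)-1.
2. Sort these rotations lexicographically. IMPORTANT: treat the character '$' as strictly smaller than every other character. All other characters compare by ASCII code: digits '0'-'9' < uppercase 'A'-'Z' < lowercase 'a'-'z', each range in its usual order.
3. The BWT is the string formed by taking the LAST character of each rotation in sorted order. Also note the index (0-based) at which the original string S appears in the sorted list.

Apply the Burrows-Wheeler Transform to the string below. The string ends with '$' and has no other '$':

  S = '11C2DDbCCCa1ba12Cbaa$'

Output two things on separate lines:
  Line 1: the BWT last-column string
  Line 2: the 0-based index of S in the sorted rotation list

Answer: a$a1a1C1bCC22DabCbD1C
1

Derivation:
All 21 rotations (rotation i = S[i:]+S[:i]):
  rot[0] = 11C2DDbCCCa1ba12Cbaa$
  rot[1] = 1C2DDbCCCa1ba12Cbaa$1
  rot[2] = C2DDbCCCa1ba12Cbaa$11
  rot[3] = 2DDbCCCa1ba12Cbaa$11C
  rot[4] = DDbCCCa1ba12Cbaa$11C2
  rot[5] = DbCCCa1ba12Cbaa$11C2D
  rot[6] = bCCCa1ba12Cbaa$11C2DD
  rot[7] = CCCa1ba12Cbaa$11C2DDb
  rot[8] = CCa1ba12Cbaa$11C2DDbC
  rot[9] = Ca1ba12Cbaa$11C2DDbCC
  rot[10] = a1ba12Cbaa$11C2DDbCCC
  rot[11] = 1ba12Cbaa$11C2DDbCCCa
  rot[12] = ba12Cbaa$11C2DDbCCCa1
  rot[13] = a12Cbaa$11C2DDbCCCa1b
  rot[14] = 12Cbaa$11C2DDbCCCa1ba
  rot[15] = 2Cbaa$11C2DDbCCCa1ba1
  rot[16] = Cbaa$11C2DDbCCCa1ba12
  rot[17] = baa$11C2DDbCCCa1ba12C
  rot[18] = aa$11C2DDbCCCa1ba12Cb
  rot[19] = a$11C2DDbCCCa1ba12Cba
  rot[20] = $11C2DDbCCCa1ba12Cbaa
Sorted (with $ < everything):
  sorted[0] = $11C2DDbCCCa1ba12Cbaa  (last char: 'a')
  sorted[1] = 11C2DDbCCCa1ba12Cbaa$  (last char: '$')
  sorted[2] = 12Cbaa$11C2DDbCCCa1ba  (last char: 'a')
  sorted[3] = 1C2DDbCCCa1ba12Cbaa$1  (last char: '1')
  sorted[4] = 1ba12Cbaa$11C2DDbCCCa  (last char: 'a')
  sorted[5] = 2Cbaa$11C2DDbCCCa1ba1  (last char: '1')
  sorted[6] = 2DDbCCCa1ba12Cbaa$11C  (last char: 'C')
  sorted[7] = C2DDbCCCa1ba12Cbaa$11  (last char: '1')
  sorted[8] = CCCa1ba12Cbaa$11C2DDb  (last char: 'b')
  sorted[9] = CCa1ba12Cbaa$11C2DDbC  (last char: 'C')
  sorted[10] = Ca1ba12Cbaa$11C2DDbCC  (last char: 'C')
  sorted[11] = Cbaa$11C2DDbCCCa1ba12  (last char: '2')
  sorted[12] = DDbCCCa1ba12Cbaa$11C2  (last char: '2')
  sorted[13] = DbCCCa1ba12Cbaa$11C2D  (last char: 'D')
  sorted[14] = a$11C2DDbCCCa1ba12Cba  (last char: 'a')
  sorted[15] = a12Cbaa$11C2DDbCCCa1b  (last char: 'b')
  sorted[16] = a1ba12Cbaa$11C2DDbCCC  (last char: 'C')
  sorted[17] = aa$11C2DDbCCCa1ba12Cb  (last char: 'b')
  sorted[18] = bCCCa1ba12Cbaa$11C2DD  (last char: 'D')
  sorted[19] = ba12Cbaa$11C2DDbCCCa1  (last char: '1')
  sorted[20] = baa$11C2DDbCCCa1ba12C  (last char: 'C')
Last column: a$a1a1C1bCC22DabCbD1C
Original string S is at sorted index 1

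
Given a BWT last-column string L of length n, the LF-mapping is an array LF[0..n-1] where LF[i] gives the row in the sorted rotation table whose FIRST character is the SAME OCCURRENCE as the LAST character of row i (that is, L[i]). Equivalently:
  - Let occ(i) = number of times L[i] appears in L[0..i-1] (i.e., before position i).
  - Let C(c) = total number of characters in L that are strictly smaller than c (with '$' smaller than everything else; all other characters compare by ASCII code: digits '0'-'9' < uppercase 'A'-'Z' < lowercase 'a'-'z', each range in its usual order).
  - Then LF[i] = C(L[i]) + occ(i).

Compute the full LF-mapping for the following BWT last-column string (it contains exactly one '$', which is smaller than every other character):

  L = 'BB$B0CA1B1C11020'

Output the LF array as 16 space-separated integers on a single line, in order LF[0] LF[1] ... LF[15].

Char counts: '$':1, '0':3, '1':4, '2':1, 'A':1, 'B':4, 'C':2
C (first-col start): C('$')=0, C('0')=1, C('1')=4, C('2')=8, C('A')=9, C('B')=10, C('C')=14
L[0]='B': occ=0, LF[0]=C('B')+0=10+0=10
L[1]='B': occ=1, LF[1]=C('B')+1=10+1=11
L[2]='$': occ=0, LF[2]=C('$')+0=0+0=0
L[3]='B': occ=2, LF[3]=C('B')+2=10+2=12
L[4]='0': occ=0, LF[4]=C('0')+0=1+0=1
L[5]='C': occ=0, LF[5]=C('C')+0=14+0=14
L[6]='A': occ=0, LF[6]=C('A')+0=9+0=9
L[7]='1': occ=0, LF[7]=C('1')+0=4+0=4
L[8]='B': occ=3, LF[8]=C('B')+3=10+3=13
L[9]='1': occ=1, LF[9]=C('1')+1=4+1=5
L[10]='C': occ=1, LF[10]=C('C')+1=14+1=15
L[11]='1': occ=2, LF[11]=C('1')+2=4+2=6
L[12]='1': occ=3, LF[12]=C('1')+3=4+3=7
L[13]='0': occ=1, LF[13]=C('0')+1=1+1=2
L[14]='2': occ=0, LF[14]=C('2')+0=8+0=8
L[15]='0': occ=2, LF[15]=C('0')+2=1+2=3

Answer: 10 11 0 12 1 14 9 4 13 5 15 6 7 2 8 3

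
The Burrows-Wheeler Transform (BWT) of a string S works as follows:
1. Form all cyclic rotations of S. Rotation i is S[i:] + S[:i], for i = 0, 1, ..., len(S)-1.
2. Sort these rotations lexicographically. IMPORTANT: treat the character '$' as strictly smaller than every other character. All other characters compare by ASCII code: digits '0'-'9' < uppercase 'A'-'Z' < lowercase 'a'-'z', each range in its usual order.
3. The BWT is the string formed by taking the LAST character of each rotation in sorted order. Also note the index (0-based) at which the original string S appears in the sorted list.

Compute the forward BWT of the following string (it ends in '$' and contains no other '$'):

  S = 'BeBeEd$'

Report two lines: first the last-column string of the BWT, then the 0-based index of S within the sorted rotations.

All 7 rotations (rotation i = S[i:]+S[:i]):
  rot[0] = BeBeEd$
  rot[1] = eBeEd$B
  rot[2] = BeEd$Be
  rot[3] = eEd$BeB
  rot[4] = Ed$BeBe
  rot[5] = d$BeBeE
  rot[6] = $BeBeEd
Sorted (with $ < everything):
  sorted[0] = $BeBeEd  (last char: 'd')
  sorted[1] = BeBeEd$  (last char: '$')
  sorted[2] = BeEd$Be  (last char: 'e')
  sorted[3] = Ed$BeBe  (last char: 'e')
  sorted[4] = d$BeBeE  (last char: 'E')
  sorted[5] = eBeEd$B  (last char: 'B')
  sorted[6] = eEd$BeB  (last char: 'B')
Last column: d$eeEBB
Original string S is at sorted index 1

Answer: d$eeEBB
1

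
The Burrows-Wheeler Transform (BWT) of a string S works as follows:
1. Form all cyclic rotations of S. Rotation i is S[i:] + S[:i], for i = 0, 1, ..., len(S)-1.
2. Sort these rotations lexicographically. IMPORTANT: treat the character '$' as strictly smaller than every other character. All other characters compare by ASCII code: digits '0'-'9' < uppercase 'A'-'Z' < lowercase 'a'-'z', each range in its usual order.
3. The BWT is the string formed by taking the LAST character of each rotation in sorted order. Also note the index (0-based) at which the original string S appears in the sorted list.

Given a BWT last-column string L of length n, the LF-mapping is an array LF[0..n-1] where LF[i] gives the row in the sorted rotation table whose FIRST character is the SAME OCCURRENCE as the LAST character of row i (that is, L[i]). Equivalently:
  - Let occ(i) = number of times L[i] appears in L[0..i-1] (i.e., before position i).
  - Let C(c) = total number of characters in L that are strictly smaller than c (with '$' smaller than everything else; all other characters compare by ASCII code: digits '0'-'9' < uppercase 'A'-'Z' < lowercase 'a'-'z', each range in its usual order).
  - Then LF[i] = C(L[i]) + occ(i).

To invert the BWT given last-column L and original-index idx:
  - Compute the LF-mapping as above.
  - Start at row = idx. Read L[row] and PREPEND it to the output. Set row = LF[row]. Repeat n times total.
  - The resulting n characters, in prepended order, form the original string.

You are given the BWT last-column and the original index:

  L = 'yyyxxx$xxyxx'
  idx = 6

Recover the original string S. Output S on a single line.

LF mapping: 8 9 10 1 2 3 0 4 5 11 6 7
Walk LF starting at row 6, prepending L[row]:
  step 1: row=6, L[6]='$', prepend. Next row=LF[6]=0
  step 2: row=0, L[0]='y', prepend. Next row=LF[0]=8
  step 3: row=8, L[8]='x', prepend. Next row=LF[8]=5
  step 4: row=5, L[5]='x', prepend. Next row=LF[5]=3
  step 5: row=3, L[3]='x', prepend. Next row=LF[3]=1
  step 6: row=1, L[1]='y', prepend. Next row=LF[1]=9
  step 7: row=9, L[9]='y', prepend. Next row=LF[9]=11
  step 8: row=11, L[11]='x', prepend. Next row=LF[11]=7
  step 9: row=7, L[7]='x', prepend. Next row=LF[7]=4
  step 10: row=4, L[4]='x', prepend. Next row=LF[4]=2
  step 11: row=2, L[2]='y', prepend. Next row=LF[2]=10
  step 12: row=10, L[10]='x', prepend. Next row=LF[10]=6
Reversed output: xyxxxyyxxxy$

Answer: xyxxxyyxxxy$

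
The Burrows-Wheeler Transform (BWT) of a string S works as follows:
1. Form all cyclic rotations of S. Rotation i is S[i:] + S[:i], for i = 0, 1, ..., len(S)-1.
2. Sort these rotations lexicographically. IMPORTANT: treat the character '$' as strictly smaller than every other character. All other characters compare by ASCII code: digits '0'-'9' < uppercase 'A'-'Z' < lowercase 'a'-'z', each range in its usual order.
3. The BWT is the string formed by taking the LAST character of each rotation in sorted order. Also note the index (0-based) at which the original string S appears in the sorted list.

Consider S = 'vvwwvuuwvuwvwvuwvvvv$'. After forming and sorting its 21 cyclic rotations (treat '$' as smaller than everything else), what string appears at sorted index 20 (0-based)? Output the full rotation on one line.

All 21 rotations (rotation i = S[i:]+S[:i]):
  rot[0] = vvwwvuuwvuwvwvuwvvvv$
  rot[1] = vwwvuuwvuwvwvuwvvvv$v
  rot[2] = wwvuuwvuwvwvuwvvvv$vv
  rot[3] = wvuuwvuwvwvuwvvvv$vvw
  rot[4] = vuuwvuwvwvuwvvvv$vvww
  rot[5] = uuwvuwvwvuwvvvv$vvwwv
  rot[6] = uwvuwvwvuwvvvv$vvwwvu
  rot[7] = wvuwvwvuwvvvv$vvwwvuu
  rot[8] = vuwvwvuwvvvv$vvwwvuuw
  rot[9] = uwvwvuwvvvv$vvwwvuuwv
  rot[10] = wvwvuwvvvv$vvwwvuuwvu
  rot[11] = vwvuwvvvv$vvwwvuuwvuw
  rot[12] = wvuwvvvv$vvwwvuuwvuwv
  rot[13] = vuwvvvv$vvwwvuuwvuwvw
  rot[14] = uwvvvv$vvwwvuuwvuwvwv
  rot[15] = wvvvv$vvwwvuuwvuwvwvu
  rot[16] = vvvv$vvwwvuuwvuwvwvuw
  rot[17] = vvv$vvwwvuuwvuwvwvuwv
  rot[18] = vv$vvwwvuuwvuwvwvuwvv
  rot[19] = v$vvwwvuuwvuwvwvuwvvv
  rot[20] = $vvwwvuuwvuwvwvuwvvvv
Sorted (with $ < everything):
  sorted[0] = $vvwwvuuwvuwvwvuwvvvv
  sorted[1] = uuwvuwvwvuwvvvv$vvwwv
  sorted[2] = uwvuwvwvuwvvvv$vvwwvu
  sorted[3] = uwvvvv$vvwwvuuwvuwvwv
  sorted[4] = uwvwvuwvvvv$vvwwvuuwv
  sorted[5] = v$vvwwvuuwvuwvwvuwvvv
  sorted[6] = vuuwvuwvwvuwvvvv$vvww
  sorted[7] = vuwvvvv$vvwwvuuwvuwvw
  sorted[8] = vuwvwvuwvvvv$vvwwvuuw
  sorted[9] = vv$vvwwvuuwvuwvwvuwvv
  sorted[10] = vvv$vvwwvuuwvuwvwvuwv
  sorted[11] = vvvv$vvwwvuuwvuwvwvuw
  sorted[12] = vvwwvuuwvuwvwvuwvvvv$
  sorted[13] = vwvuwvvvv$vvwwvuuwvuw
  sorted[14] = vwwvuuwvuwvwvuwvvvv$v
  sorted[15] = wvuuwvuwvwvuwvvvv$vvw
  sorted[16] = wvuwvvvv$vvwwvuuwvuwv
  sorted[17] = wvuwvwvuwvvvv$vvwwvuu
  sorted[18] = wvvvv$vvwwvuuwvuwvwvu
  sorted[19] = wvwvuwvvvv$vvwwvuuwvu
  sorted[20] = wwvuuwvuwvwvuwvvvv$vv
sorted[20] = wwvuuwvuwvwvuwvvvv$vv

Answer: wwvuuwvuwvwvuwvvvv$vv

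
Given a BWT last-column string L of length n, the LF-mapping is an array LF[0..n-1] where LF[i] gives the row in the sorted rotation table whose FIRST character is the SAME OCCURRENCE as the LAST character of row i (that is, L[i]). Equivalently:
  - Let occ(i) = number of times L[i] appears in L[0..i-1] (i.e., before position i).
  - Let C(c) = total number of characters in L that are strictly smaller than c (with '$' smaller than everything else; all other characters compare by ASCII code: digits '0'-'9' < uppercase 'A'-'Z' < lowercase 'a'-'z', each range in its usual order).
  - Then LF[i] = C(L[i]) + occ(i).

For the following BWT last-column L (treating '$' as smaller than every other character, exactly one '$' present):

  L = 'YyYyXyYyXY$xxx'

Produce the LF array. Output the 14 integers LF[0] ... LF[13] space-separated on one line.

Answer: 3 10 4 11 1 12 5 13 2 6 0 7 8 9

Derivation:
Char counts: '$':1, 'X':2, 'Y':4, 'x':3, 'y':4
C (first-col start): C('$')=0, C('X')=1, C('Y')=3, C('x')=7, C('y')=10
L[0]='Y': occ=0, LF[0]=C('Y')+0=3+0=3
L[1]='y': occ=0, LF[1]=C('y')+0=10+0=10
L[2]='Y': occ=1, LF[2]=C('Y')+1=3+1=4
L[3]='y': occ=1, LF[3]=C('y')+1=10+1=11
L[4]='X': occ=0, LF[4]=C('X')+0=1+0=1
L[5]='y': occ=2, LF[5]=C('y')+2=10+2=12
L[6]='Y': occ=2, LF[6]=C('Y')+2=3+2=5
L[7]='y': occ=3, LF[7]=C('y')+3=10+3=13
L[8]='X': occ=1, LF[8]=C('X')+1=1+1=2
L[9]='Y': occ=3, LF[9]=C('Y')+3=3+3=6
L[10]='$': occ=0, LF[10]=C('$')+0=0+0=0
L[11]='x': occ=0, LF[11]=C('x')+0=7+0=7
L[12]='x': occ=1, LF[12]=C('x')+1=7+1=8
L[13]='x': occ=2, LF[13]=C('x')+2=7+2=9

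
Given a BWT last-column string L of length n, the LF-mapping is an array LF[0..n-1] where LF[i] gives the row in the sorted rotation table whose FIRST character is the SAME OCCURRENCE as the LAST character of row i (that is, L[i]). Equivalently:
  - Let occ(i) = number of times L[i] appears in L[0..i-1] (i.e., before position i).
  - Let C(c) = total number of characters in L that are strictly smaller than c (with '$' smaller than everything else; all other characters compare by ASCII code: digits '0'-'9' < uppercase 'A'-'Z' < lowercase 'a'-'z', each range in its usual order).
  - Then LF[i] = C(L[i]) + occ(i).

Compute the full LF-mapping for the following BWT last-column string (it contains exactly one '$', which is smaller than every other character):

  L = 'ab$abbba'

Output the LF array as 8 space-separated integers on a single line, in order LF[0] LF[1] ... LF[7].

Char counts: '$':1, 'a':3, 'b':4
C (first-col start): C('$')=0, C('a')=1, C('b')=4
L[0]='a': occ=0, LF[0]=C('a')+0=1+0=1
L[1]='b': occ=0, LF[1]=C('b')+0=4+0=4
L[2]='$': occ=0, LF[2]=C('$')+0=0+0=0
L[3]='a': occ=1, LF[3]=C('a')+1=1+1=2
L[4]='b': occ=1, LF[4]=C('b')+1=4+1=5
L[5]='b': occ=2, LF[5]=C('b')+2=4+2=6
L[6]='b': occ=3, LF[6]=C('b')+3=4+3=7
L[7]='a': occ=2, LF[7]=C('a')+2=1+2=3

Answer: 1 4 0 2 5 6 7 3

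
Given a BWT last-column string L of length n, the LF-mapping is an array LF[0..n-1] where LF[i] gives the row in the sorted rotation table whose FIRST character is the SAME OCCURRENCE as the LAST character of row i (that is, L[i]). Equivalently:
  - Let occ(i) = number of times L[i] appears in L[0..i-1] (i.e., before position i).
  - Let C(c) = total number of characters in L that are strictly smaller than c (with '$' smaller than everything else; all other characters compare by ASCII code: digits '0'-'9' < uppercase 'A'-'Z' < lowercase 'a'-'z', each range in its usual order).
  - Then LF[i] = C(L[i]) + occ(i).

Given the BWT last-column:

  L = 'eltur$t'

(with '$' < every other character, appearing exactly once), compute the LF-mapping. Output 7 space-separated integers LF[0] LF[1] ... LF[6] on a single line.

Answer: 1 2 4 6 3 0 5

Derivation:
Char counts: '$':1, 'e':1, 'l':1, 'r':1, 't':2, 'u':1
C (first-col start): C('$')=0, C('e')=1, C('l')=2, C('r')=3, C('t')=4, C('u')=6
L[0]='e': occ=0, LF[0]=C('e')+0=1+0=1
L[1]='l': occ=0, LF[1]=C('l')+0=2+0=2
L[2]='t': occ=0, LF[2]=C('t')+0=4+0=4
L[3]='u': occ=0, LF[3]=C('u')+0=6+0=6
L[4]='r': occ=0, LF[4]=C('r')+0=3+0=3
L[5]='$': occ=0, LF[5]=C('$')+0=0+0=0
L[6]='t': occ=1, LF[6]=C('t')+1=4+1=5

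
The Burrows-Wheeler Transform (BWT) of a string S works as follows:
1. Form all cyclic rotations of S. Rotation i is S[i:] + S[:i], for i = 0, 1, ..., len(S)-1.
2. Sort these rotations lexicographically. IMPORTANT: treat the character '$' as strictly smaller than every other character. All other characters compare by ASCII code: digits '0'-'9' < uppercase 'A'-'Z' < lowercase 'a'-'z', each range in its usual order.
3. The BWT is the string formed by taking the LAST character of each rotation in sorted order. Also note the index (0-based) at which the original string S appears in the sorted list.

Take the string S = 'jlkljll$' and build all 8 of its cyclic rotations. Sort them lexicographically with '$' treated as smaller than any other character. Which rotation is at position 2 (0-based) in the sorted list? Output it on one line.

Answer: jll$jlkl

Derivation:
All 8 rotations (rotation i = S[i:]+S[:i]):
  rot[0] = jlkljll$
  rot[1] = lkljll$j
  rot[2] = kljll$jl
  rot[3] = ljll$jlk
  rot[4] = jll$jlkl
  rot[5] = ll$jlklj
  rot[6] = l$jlkljl
  rot[7] = $jlkljll
Sorted (with $ < everything):
  sorted[0] = $jlkljll
  sorted[1] = jlkljll$
  sorted[2] = jll$jlkl
  sorted[3] = kljll$jl
  sorted[4] = l$jlkljl
  sorted[5] = ljll$jlk
  sorted[6] = lkljll$j
  sorted[7] = ll$jlklj
sorted[2] = jll$jlkl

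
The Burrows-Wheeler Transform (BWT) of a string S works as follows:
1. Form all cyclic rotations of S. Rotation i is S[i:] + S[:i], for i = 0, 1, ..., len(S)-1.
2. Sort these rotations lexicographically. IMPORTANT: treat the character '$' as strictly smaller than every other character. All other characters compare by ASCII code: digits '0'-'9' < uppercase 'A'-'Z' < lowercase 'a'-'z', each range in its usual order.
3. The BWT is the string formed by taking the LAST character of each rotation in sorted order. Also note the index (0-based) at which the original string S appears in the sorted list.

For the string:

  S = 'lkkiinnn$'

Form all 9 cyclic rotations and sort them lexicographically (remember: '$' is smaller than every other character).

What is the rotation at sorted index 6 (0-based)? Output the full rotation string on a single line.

Answer: n$lkkiinn

Derivation:
All 9 rotations (rotation i = S[i:]+S[:i]):
  rot[0] = lkkiinnn$
  rot[1] = kkiinnn$l
  rot[2] = kiinnn$lk
  rot[3] = iinnn$lkk
  rot[4] = innn$lkki
  rot[5] = nnn$lkkii
  rot[6] = nn$lkkiin
  rot[7] = n$lkkiinn
  rot[8] = $lkkiinnn
Sorted (with $ < everything):
  sorted[0] = $lkkiinnn
  sorted[1] = iinnn$lkk
  sorted[2] = innn$lkki
  sorted[3] = kiinnn$lk
  sorted[4] = kkiinnn$l
  sorted[5] = lkkiinnn$
  sorted[6] = n$lkkiinn
  sorted[7] = nn$lkkiin
  sorted[8] = nnn$lkkii
sorted[6] = n$lkkiinn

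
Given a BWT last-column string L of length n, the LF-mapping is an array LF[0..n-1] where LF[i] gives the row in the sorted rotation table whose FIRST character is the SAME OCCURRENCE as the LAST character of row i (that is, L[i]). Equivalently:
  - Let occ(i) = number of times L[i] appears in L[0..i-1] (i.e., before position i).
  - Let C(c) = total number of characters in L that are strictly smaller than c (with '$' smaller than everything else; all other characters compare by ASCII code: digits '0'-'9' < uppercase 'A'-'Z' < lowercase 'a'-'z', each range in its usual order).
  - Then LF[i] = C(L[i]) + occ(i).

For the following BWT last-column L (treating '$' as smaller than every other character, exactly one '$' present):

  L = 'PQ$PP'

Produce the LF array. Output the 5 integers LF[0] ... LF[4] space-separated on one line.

Char counts: '$':1, 'P':3, 'Q':1
C (first-col start): C('$')=0, C('P')=1, C('Q')=4
L[0]='P': occ=0, LF[0]=C('P')+0=1+0=1
L[1]='Q': occ=0, LF[1]=C('Q')+0=4+0=4
L[2]='$': occ=0, LF[2]=C('$')+0=0+0=0
L[3]='P': occ=1, LF[3]=C('P')+1=1+1=2
L[4]='P': occ=2, LF[4]=C('P')+2=1+2=3

Answer: 1 4 0 2 3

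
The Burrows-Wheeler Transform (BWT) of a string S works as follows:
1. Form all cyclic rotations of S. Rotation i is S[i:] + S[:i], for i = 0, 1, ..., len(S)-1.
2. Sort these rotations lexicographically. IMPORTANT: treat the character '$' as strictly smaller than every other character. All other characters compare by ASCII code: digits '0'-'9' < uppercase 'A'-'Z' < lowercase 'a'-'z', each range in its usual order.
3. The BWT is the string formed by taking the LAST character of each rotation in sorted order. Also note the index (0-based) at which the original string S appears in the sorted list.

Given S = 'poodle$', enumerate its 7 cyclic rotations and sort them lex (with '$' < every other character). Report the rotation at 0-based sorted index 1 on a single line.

All 7 rotations (rotation i = S[i:]+S[:i]):
  rot[0] = poodle$
  rot[1] = oodle$p
  rot[2] = odle$po
  rot[3] = dle$poo
  rot[4] = le$pood
  rot[5] = e$poodl
  rot[6] = $poodle
Sorted (with $ < everything):
  sorted[0] = $poodle
  sorted[1] = dle$poo
  sorted[2] = e$poodl
  sorted[3] = le$pood
  sorted[4] = odle$po
  sorted[5] = oodle$p
  sorted[6] = poodle$
sorted[1] = dle$poo

Answer: dle$poo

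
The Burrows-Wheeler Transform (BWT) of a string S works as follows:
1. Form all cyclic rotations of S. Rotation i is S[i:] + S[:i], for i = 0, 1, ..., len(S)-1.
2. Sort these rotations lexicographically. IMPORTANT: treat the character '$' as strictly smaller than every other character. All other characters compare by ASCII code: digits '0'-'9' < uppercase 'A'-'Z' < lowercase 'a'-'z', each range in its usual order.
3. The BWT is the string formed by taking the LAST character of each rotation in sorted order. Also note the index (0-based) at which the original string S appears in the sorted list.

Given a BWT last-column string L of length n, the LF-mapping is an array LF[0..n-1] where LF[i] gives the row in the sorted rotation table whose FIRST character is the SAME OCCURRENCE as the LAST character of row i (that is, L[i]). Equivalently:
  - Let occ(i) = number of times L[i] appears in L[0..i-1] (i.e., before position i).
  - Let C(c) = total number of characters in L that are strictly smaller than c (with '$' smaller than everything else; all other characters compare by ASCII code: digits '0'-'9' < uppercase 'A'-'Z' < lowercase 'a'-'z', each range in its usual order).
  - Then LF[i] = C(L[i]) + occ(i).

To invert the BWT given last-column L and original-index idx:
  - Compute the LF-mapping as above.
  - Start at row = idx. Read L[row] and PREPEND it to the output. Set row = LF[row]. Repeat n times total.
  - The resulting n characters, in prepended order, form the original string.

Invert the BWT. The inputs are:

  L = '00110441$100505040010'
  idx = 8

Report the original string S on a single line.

LF mapping: 1 2 11 12 3 16 17 13 0 14 4 5 19 6 20 7 18 8 9 15 10
Walk LF starting at row 8, prepending L[row]:
  step 1: row=8, L[8]='$', prepend. Next row=LF[8]=0
  step 2: row=0, L[0]='0', prepend. Next row=LF[0]=1
  step 3: row=1, L[1]='0', prepend. Next row=LF[1]=2
  step 4: row=2, L[2]='1', prepend. Next row=LF[2]=11
  step 5: row=11, L[11]='0', prepend. Next row=LF[11]=5
  step 6: row=5, L[5]='4', prepend. Next row=LF[5]=16
  step 7: row=16, L[16]='4', prepend. Next row=LF[16]=18
  step 8: row=18, L[18]='0', prepend. Next row=LF[18]=9
  step 9: row=9, L[9]='1', prepend. Next row=LF[9]=14
  step 10: row=14, L[14]='5', prepend. Next row=LF[14]=20
  step 11: row=20, L[20]='0', prepend. Next row=LF[20]=10
  step 12: row=10, L[10]='0', prepend. Next row=LF[10]=4
  step 13: row=4, L[4]='0', prepend. Next row=LF[4]=3
  step 14: row=3, L[3]='1', prepend. Next row=LF[3]=12
  step 15: row=12, L[12]='5', prepend. Next row=LF[12]=19
  step 16: row=19, L[19]='1', prepend. Next row=LF[19]=15
  step 17: row=15, L[15]='0', prepend. Next row=LF[15]=7
  step 18: row=7, L[7]='1', prepend. Next row=LF[7]=13
  step 19: row=13, L[13]='0', prepend. Next row=LF[13]=6
  step 20: row=6, L[6]='4', prepend. Next row=LF[6]=17
  step 21: row=17, L[17]='0', prepend. Next row=LF[17]=8
Reversed output: 04010151000510440100$

Answer: 04010151000510440100$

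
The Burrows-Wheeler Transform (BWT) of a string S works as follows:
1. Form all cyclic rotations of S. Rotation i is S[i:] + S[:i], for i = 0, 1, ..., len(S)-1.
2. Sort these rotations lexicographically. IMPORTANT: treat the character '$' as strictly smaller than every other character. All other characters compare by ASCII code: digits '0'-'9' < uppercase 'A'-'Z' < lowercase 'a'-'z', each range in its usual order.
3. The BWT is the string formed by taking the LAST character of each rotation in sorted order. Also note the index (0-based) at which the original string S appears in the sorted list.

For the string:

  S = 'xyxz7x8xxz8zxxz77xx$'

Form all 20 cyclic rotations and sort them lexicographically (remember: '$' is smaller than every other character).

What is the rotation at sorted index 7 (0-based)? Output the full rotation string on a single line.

All 20 rotations (rotation i = S[i:]+S[:i]):
  rot[0] = xyxz7x8xxz8zxxz77xx$
  rot[1] = yxz7x8xxz8zxxz77xx$x
  rot[2] = xz7x8xxz8zxxz77xx$xy
  rot[3] = z7x8xxz8zxxz77xx$xyx
  rot[4] = 7x8xxz8zxxz77xx$xyxz
  rot[5] = x8xxz8zxxz77xx$xyxz7
  rot[6] = 8xxz8zxxz77xx$xyxz7x
  rot[7] = xxz8zxxz77xx$xyxz7x8
  rot[8] = xz8zxxz77xx$xyxz7x8x
  rot[9] = z8zxxz77xx$xyxz7x8xx
  rot[10] = 8zxxz77xx$xyxz7x8xxz
  rot[11] = zxxz77xx$xyxz7x8xxz8
  rot[12] = xxz77xx$xyxz7x8xxz8z
  rot[13] = xz77xx$xyxz7x8xxz8zx
  rot[14] = z77xx$xyxz7x8xxz8zxx
  rot[15] = 77xx$xyxz7x8xxz8zxxz
  rot[16] = 7xx$xyxz7x8xxz8zxxz7
  rot[17] = xx$xyxz7x8xxz8zxxz77
  rot[18] = x$xyxz7x8xxz8zxxz77x
  rot[19] = $xyxz7x8xxz8zxxz77xx
Sorted (with $ < everything):
  sorted[0] = $xyxz7x8xxz8zxxz77xx
  sorted[1] = 77xx$xyxz7x8xxz8zxxz
  sorted[2] = 7x8xxz8zxxz77xx$xyxz
  sorted[3] = 7xx$xyxz7x8xxz8zxxz7
  sorted[4] = 8xxz8zxxz77xx$xyxz7x
  sorted[5] = 8zxxz77xx$xyxz7x8xxz
  sorted[6] = x$xyxz7x8xxz8zxxz77x
  sorted[7] = x8xxz8zxxz77xx$xyxz7
  sorted[8] = xx$xyxz7x8xxz8zxxz77
  sorted[9] = xxz77xx$xyxz7x8xxz8z
  sorted[10] = xxz8zxxz77xx$xyxz7x8
  sorted[11] = xyxz7x8xxz8zxxz77xx$
  sorted[12] = xz77xx$xyxz7x8xxz8zx
  sorted[13] = xz7x8xxz8zxxz77xx$xy
  sorted[14] = xz8zxxz77xx$xyxz7x8x
  sorted[15] = yxz7x8xxz8zxxz77xx$x
  sorted[16] = z77xx$xyxz7x8xxz8zxx
  sorted[17] = z7x8xxz8zxxz77xx$xyx
  sorted[18] = z8zxxz77xx$xyxz7x8xx
  sorted[19] = zxxz77xx$xyxz7x8xxz8
sorted[7] = x8xxz8zxxz77xx$xyxz7

Answer: x8xxz8zxxz77xx$xyxz7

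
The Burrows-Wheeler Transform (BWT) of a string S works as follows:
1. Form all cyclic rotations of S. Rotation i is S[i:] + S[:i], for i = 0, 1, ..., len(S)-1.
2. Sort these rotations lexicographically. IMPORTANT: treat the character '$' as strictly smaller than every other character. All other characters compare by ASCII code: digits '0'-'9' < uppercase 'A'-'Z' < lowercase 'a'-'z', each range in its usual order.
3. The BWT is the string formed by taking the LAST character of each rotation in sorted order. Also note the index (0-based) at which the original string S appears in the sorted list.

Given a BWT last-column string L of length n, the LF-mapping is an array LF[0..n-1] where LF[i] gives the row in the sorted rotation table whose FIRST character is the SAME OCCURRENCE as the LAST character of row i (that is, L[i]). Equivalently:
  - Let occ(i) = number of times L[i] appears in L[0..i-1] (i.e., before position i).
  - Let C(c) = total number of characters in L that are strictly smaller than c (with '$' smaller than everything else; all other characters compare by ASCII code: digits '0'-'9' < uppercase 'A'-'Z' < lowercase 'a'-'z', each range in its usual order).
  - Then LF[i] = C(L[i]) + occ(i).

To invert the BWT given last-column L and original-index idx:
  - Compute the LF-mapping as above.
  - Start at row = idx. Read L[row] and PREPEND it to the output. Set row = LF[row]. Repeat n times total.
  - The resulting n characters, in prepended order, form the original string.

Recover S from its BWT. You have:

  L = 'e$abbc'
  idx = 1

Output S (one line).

Answer: abbce$

Derivation:
LF mapping: 5 0 1 2 3 4
Walk LF starting at row 1, prepending L[row]:
  step 1: row=1, L[1]='$', prepend. Next row=LF[1]=0
  step 2: row=0, L[0]='e', prepend. Next row=LF[0]=5
  step 3: row=5, L[5]='c', prepend. Next row=LF[5]=4
  step 4: row=4, L[4]='b', prepend. Next row=LF[4]=3
  step 5: row=3, L[3]='b', prepend. Next row=LF[3]=2
  step 6: row=2, L[2]='a', prepend. Next row=LF[2]=1
Reversed output: abbce$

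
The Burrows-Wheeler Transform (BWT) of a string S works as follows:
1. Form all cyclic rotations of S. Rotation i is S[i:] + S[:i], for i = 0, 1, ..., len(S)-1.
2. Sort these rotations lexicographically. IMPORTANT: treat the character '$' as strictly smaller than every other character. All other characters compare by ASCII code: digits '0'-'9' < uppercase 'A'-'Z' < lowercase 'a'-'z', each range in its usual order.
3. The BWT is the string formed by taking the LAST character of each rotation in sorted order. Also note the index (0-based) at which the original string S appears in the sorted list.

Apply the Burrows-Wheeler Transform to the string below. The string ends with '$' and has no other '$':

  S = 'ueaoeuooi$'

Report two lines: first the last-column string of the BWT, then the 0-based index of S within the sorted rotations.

All 10 rotations (rotation i = S[i:]+S[:i]):
  rot[0] = ueaoeuooi$
  rot[1] = eaoeuooi$u
  rot[2] = aoeuooi$ue
  rot[3] = oeuooi$uea
  rot[4] = euooi$ueao
  rot[5] = uooi$ueaoe
  rot[6] = ooi$ueaoeu
  rot[7] = oi$ueaoeuo
  rot[8] = i$ueaoeuoo
  rot[9] = $ueaoeuooi
Sorted (with $ < everything):
  sorted[0] = $ueaoeuooi  (last char: 'i')
  sorted[1] = aoeuooi$ue  (last char: 'e')
  sorted[2] = eaoeuooi$u  (last char: 'u')
  sorted[3] = euooi$ueao  (last char: 'o')
  sorted[4] = i$ueaoeuoo  (last char: 'o')
  sorted[5] = oeuooi$uea  (last char: 'a')
  sorted[6] = oi$ueaoeuo  (last char: 'o')
  sorted[7] = ooi$ueaoeu  (last char: 'u')
  sorted[8] = ueaoeuooi$  (last char: '$')
  sorted[9] = uooi$ueaoe  (last char: 'e')
Last column: ieuooaou$e
Original string S is at sorted index 8

Answer: ieuooaou$e
8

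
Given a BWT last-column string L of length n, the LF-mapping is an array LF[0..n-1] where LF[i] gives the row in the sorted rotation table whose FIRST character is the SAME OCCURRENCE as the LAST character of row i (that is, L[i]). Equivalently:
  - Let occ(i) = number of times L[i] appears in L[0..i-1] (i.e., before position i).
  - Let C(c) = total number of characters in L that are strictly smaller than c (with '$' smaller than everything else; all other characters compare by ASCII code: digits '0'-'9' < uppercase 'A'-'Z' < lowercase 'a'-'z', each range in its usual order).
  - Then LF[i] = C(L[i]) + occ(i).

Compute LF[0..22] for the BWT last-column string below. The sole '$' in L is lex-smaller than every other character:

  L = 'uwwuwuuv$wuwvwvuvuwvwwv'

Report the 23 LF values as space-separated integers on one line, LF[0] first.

Answer: 1 14 15 2 16 3 4 8 0 17 5 18 9 19 10 6 11 7 20 12 21 22 13

Derivation:
Char counts: '$':1, 'u':7, 'v':6, 'w':9
C (first-col start): C('$')=0, C('u')=1, C('v')=8, C('w')=14
L[0]='u': occ=0, LF[0]=C('u')+0=1+0=1
L[1]='w': occ=0, LF[1]=C('w')+0=14+0=14
L[2]='w': occ=1, LF[2]=C('w')+1=14+1=15
L[3]='u': occ=1, LF[3]=C('u')+1=1+1=2
L[4]='w': occ=2, LF[4]=C('w')+2=14+2=16
L[5]='u': occ=2, LF[5]=C('u')+2=1+2=3
L[6]='u': occ=3, LF[6]=C('u')+3=1+3=4
L[7]='v': occ=0, LF[7]=C('v')+0=8+0=8
L[8]='$': occ=0, LF[8]=C('$')+0=0+0=0
L[9]='w': occ=3, LF[9]=C('w')+3=14+3=17
L[10]='u': occ=4, LF[10]=C('u')+4=1+4=5
L[11]='w': occ=4, LF[11]=C('w')+4=14+4=18
L[12]='v': occ=1, LF[12]=C('v')+1=8+1=9
L[13]='w': occ=5, LF[13]=C('w')+5=14+5=19
L[14]='v': occ=2, LF[14]=C('v')+2=8+2=10
L[15]='u': occ=5, LF[15]=C('u')+5=1+5=6
L[16]='v': occ=3, LF[16]=C('v')+3=8+3=11
L[17]='u': occ=6, LF[17]=C('u')+6=1+6=7
L[18]='w': occ=6, LF[18]=C('w')+6=14+6=20
L[19]='v': occ=4, LF[19]=C('v')+4=8+4=12
L[20]='w': occ=7, LF[20]=C('w')+7=14+7=21
L[21]='w': occ=8, LF[21]=C('w')+8=14+8=22
L[22]='v': occ=5, LF[22]=C('v')+5=8+5=13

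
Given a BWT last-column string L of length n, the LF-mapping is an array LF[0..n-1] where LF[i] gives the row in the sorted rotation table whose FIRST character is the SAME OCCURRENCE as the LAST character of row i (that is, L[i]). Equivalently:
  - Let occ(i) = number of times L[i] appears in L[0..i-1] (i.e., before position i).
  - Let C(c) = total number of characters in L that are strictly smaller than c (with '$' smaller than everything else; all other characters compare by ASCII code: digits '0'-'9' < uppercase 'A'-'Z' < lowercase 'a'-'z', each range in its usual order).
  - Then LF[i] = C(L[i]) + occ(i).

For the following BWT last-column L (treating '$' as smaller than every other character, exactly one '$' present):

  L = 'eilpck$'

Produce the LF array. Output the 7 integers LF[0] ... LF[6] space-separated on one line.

Char counts: '$':1, 'c':1, 'e':1, 'i':1, 'k':1, 'l':1, 'p':1
C (first-col start): C('$')=0, C('c')=1, C('e')=2, C('i')=3, C('k')=4, C('l')=5, C('p')=6
L[0]='e': occ=0, LF[0]=C('e')+0=2+0=2
L[1]='i': occ=0, LF[1]=C('i')+0=3+0=3
L[2]='l': occ=0, LF[2]=C('l')+0=5+0=5
L[3]='p': occ=0, LF[3]=C('p')+0=6+0=6
L[4]='c': occ=0, LF[4]=C('c')+0=1+0=1
L[5]='k': occ=0, LF[5]=C('k')+0=4+0=4
L[6]='$': occ=0, LF[6]=C('$')+0=0+0=0

Answer: 2 3 5 6 1 4 0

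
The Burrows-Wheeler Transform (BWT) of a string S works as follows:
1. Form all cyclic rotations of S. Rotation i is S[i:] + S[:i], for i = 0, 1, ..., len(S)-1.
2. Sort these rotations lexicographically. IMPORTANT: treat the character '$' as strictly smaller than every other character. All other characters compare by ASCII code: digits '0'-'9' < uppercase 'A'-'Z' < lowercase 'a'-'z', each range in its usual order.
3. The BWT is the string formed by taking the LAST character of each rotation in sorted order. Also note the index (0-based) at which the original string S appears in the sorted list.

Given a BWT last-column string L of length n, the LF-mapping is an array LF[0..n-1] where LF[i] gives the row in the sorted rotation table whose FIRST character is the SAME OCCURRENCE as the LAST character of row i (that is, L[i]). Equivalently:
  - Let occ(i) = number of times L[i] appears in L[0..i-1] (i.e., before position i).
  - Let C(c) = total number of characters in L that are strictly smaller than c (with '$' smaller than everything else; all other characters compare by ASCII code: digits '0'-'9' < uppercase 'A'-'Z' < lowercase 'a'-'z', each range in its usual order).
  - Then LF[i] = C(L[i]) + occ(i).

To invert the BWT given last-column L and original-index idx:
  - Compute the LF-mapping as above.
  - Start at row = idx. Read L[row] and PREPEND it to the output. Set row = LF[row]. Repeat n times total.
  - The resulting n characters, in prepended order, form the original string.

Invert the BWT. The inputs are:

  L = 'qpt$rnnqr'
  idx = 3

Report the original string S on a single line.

Answer: pnqrtnrq$

Derivation:
LF mapping: 4 3 8 0 6 1 2 5 7
Walk LF starting at row 3, prepending L[row]:
  step 1: row=3, L[3]='$', prepend. Next row=LF[3]=0
  step 2: row=0, L[0]='q', prepend. Next row=LF[0]=4
  step 3: row=4, L[4]='r', prepend. Next row=LF[4]=6
  step 4: row=6, L[6]='n', prepend. Next row=LF[6]=2
  step 5: row=2, L[2]='t', prepend. Next row=LF[2]=8
  step 6: row=8, L[8]='r', prepend. Next row=LF[8]=7
  step 7: row=7, L[7]='q', prepend. Next row=LF[7]=5
  step 8: row=5, L[5]='n', prepend. Next row=LF[5]=1
  step 9: row=1, L[1]='p', prepend. Next row=LF[1]=3
Reversed output: pnqrtnrq$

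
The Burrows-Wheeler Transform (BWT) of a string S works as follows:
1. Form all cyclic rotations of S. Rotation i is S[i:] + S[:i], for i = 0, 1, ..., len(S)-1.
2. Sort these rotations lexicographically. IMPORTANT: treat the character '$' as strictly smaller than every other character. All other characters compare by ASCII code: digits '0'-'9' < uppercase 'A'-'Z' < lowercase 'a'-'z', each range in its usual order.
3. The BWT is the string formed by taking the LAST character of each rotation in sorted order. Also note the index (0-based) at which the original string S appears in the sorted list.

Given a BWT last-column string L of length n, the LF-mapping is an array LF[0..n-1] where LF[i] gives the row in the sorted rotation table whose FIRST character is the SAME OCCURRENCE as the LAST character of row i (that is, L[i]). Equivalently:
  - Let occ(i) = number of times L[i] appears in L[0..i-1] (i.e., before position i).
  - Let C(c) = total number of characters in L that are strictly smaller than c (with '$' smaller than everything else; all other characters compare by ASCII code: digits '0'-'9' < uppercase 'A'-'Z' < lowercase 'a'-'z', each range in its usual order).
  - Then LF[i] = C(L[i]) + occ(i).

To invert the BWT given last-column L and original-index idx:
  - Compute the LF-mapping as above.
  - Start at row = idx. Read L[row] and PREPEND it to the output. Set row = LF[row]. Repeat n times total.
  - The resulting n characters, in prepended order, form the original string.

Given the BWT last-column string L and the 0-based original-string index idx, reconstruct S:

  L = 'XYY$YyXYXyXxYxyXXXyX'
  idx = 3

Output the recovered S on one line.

LF mapping: 1 9 10 0 11 16 2 12 3 17 4 14 13 15 18 5 6 7 19 8
Walk LF starting at row 3, prepending L[row]:
  step 1: row=3, L[3]='$', prepend. Next row=LF[3]=0
  step 2: row=0, L[0]='X', prepend. Next row=LF[0]=1
  step 3: row=1, L[1]='Y', prepend. Next row=LF[1]=9
  step 4: row=9, L[9]='y', prepend. Next row=LF[9]=17
  step 5: row=17, L[17]='X', prepend. Next row=LF[17]=7
  step 6: row=7, L[7]='Y', prepend. Next row=LF[7]=12
  step 7: row=12, L[12]='Y', prepend. Next row=LF[12]=13
  step 8: row=13, L[13]='x', prepend. Next row=LF[13]=15
  step 9: row=15, L[15]='X', prepend. Next row=LF[15]=5
  step 10: row=5, L[5]='y', prepend. Next row=LF[5]=16
  step 11: row=16, L[16]='X', prepend. Next row=LF[16]=6
  step 12: row=6, L[6]='X', prepend. Next row=LF[6]=2
  step 13: row=2, L[2]='Y', prepend. Next row=LF[2]=10
  step 14: row=10, L[10]='X', prepend. Next row=LF[10]=4
  step 15: row=4, L[4]='Y', prepend. Next row=LF[4]=11
  step 16: row=11, L[11]='x', prepend. Next row=LF[11]=14
  step 17: row=14, L[14]='y', prepend. Next row=LF[14]=18
  step 18: row=18, L[18]='y', prepend. Next row=LF[18]=19
  step 19: row=19, L[19]='X', prepend. Next row=LF[19]=8
  step 20: row=8, L[8]='X', prepend. Next row=LF[8]=3
Reversed output: XXyyxYXYXXyXxYYXyYX$

Answer: XXyyxYXYXXyXxYYXyYX$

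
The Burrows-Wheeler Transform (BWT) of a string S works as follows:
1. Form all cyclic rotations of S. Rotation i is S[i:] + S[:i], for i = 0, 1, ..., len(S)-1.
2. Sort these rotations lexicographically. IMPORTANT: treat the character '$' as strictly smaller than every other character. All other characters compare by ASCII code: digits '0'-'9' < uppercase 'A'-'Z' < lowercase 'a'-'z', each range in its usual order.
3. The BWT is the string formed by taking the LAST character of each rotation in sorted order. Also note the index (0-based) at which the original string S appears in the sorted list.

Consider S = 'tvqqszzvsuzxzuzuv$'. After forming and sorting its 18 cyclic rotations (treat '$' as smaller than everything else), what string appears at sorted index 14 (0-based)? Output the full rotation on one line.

All 18 rotations (rotation i = S[i:]+S[:i]):
  rot[0] = tvqqszzvsuzxzuzuv$
  rot[1] = vqqszzvsuzxzuzuv$t
  rot[2] = qqszzvsuzxzuzuv$tv
  rot[3] = qszzvsuzxzuzuv$tvq
  rot[4] = szzvsuzxzuzuv$tvqq
  rot[5] = zzvsuzxzuzuv$tvqqs
  rot[6] = zvsuzxzuzuv$tvqqsz
  rot[7] = vsuzxzuzuv$tvqqszz
  rot[8] = suzxzuzuv$tvqqszzv
  rot[9] = uzxzuzuv$tvqqszzvs
  rot[10] = zxzuzuv$tvqqszzvsu
  rot[11] = xzuzuv$tvqqszzvsuz
  rot[12] = zuzuv$tvqqszzvsuzx
  rot[13] = uzuv$tvqqszzvsuzxz
  rot[14] = zuv$tvqqszzvsuzxzu
  rot[15] = uv$tvqqszzvsuzxzuz
  rot[16] = v$tvqqszzvsuzxzuzu
  rot[17] = $tvqqszzvsuzxzuzuv
Sorted (with $ < everything):
  sorted[0] = $tvqqszzvsuzxzuzuv
  sorted[1] = qqszzvsuzxzuzuv$tv
  sorted[2] = qszzvsuzxzuzuv$tvq
  sorted[3] = suzxzuzuv$tvqqszzv
  sorted[4] = szzvsuzxzuzuv$tvqq
  sorted[5] = tvqqszzvsuzxzuzuv$
  sorted[6] = uv$tvqqszzvsuzxzuz
  sorted[7] = uzuv$tvqqszzvsuzxz
  sorted[8] = uzxzuzuv$tvqqszzvs
  sorted[9] = v$tvqqszzvsuzxzuzu
  sorted[10] = vqqszzvsuzxzuzuv$t
  sorted[11] = vsuzxzuzuv$tvqqszz
  sorted[12] = xzuzuv$tvqqszzvsuz
  sorted[13] = zuv$tvqqszzvsuzxzu
  sorted[14] = zuzuv$tvqqszzvsuzx
  sorted[15] = zvsuzxzuzuv$tvqqsz
  sorted[16] = zxzuzuv$tvqqszzvsu
  sorted[17] = zzvsuzxzuzuv$tvqqs
sorted[14] = zuzuv$tvqqszzvsuzx

Answer: zuzuv$tvqqszzvsuzx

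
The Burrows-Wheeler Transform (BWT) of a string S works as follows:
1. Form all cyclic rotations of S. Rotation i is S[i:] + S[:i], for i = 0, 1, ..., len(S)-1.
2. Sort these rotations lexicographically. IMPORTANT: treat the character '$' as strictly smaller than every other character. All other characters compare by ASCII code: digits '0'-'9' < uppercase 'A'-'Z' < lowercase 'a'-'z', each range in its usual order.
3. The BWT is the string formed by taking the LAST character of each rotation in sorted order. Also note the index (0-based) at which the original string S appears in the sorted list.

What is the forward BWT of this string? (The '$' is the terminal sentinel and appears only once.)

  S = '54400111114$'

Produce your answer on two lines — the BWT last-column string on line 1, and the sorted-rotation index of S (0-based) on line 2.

Answer: 44001111145$
11

Derivation:
All 12 rotations (rotation i = S[i:]+S[:i]):
  rot[0] = 54400111114$
  rot[1] = 4400111114$5
  rot[2] = 400111114$54
  rot[3] = 00111114$544
  rot[4] = 0111114$5440
  rot[5] = 111114$54400
  rot[6] = 11114$544001
  rot[7] = 1114$5440011
  rot[8] = 114$54400111
  rot[9] = 14$544001111
  rot[10] = 4$5440011111
  rot[11] = $54400111114
Sorted (with $ < everything):
  sorted[0] = $54400111114  (last char: '4')
  sorted[1] = 00111114$544  (last char: '4')
  sorted[2] = 0111114$5440  (last char: '0')
  sorted[3] = 111114$54400  (last char: '0')
  sorted[4] = 11114$544001  (last char: '1')
  sorted[5] = 1114$5440011  (last char: '1')
  sorted[6] = 114$54400111  (last char: '1')
  sorted[7] = 14$544001111  (last char: '1')
  sorted[8] = 4$5440011111  (last char: '1')
  sorted[9] = 400111114$54  (last char: '4')
  sorted[10] = 4400111114$5  (last char: '5')
  sorted[11] = 54400111114$  (last char: '$')
Last column: 44001111145$
Original string S is at sorted index 11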